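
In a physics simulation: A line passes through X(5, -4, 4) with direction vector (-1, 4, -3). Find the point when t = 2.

P(t) = X + t·d
  = (5 + (-1)·2, -4 + 4·2, 4 + (-3)·2)
  = (5 - 2, -4 + 8, 4 - 6)
  = (3, 4, -2)

(3, 4, -2)


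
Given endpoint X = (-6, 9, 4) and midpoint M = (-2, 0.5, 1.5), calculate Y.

Y = 2M - X
  = (2·(-2) - (-6), 2·0.5 - 9, 2·1.5 - 4)
  = (-4 + 6, 1 - 9, 3 - 4)
  = (2, -8, -1)

(2, -8, -1)


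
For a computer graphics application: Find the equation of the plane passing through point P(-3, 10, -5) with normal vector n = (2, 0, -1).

The plane through P with normal n = (a, b, c) satisfies n·(r - P) = 0,
i.e. ax + by + cz = a·x₀ + b·y₀ + c·z₀.
d = 2·(-3) + 0·10 + (-1)·(-5)
  = -6 + 0 + 5
  = -1
Equation: 2x - z = -1

2x - z = -1


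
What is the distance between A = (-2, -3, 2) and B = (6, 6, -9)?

d = √[(x₂-x₁)² + (y₂-y₁)² + (z₂-z₁)²]
  = √[8² + 9² + (-11)²]
  = √[64 + 81 + 121]
  = √266
  ≈ 16.31

16.31


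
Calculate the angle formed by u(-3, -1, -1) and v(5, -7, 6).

u·v = (-3)·5 + (-1)·(-7) + (-1)·6 = -15 + 7 - 6 = -14
|u| = √((-3)² + (-1)² + (-1)²) = √11 ≈ 3.317
|v| = √(5² + (-7)² + 6²) = √110 ≈ 10.49
cos θ = (u·v)/(|u||v|) = -14/(3.317·10.49) ≈ -0.4025
θ = arccos(-0.4025) ≈ 113.7°

113.7°


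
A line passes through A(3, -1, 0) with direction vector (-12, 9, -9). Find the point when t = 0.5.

P(t) = A + t·d
  = (3 + (-12)·0.5, -1 + 9·0.5, 0 + (-9)·0.5)
  = (3 - 6, -1 + 4.5, 0 - 4.5)
  = (-3, 3.5, -4.5)

(-3, 3.5, -4.5)


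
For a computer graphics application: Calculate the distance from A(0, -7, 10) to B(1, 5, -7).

d = √[(x₂-x₁)² + (y₂-y₁)² + (z₂-z₁)²]
  = √[1² + 12² + (-17)²]
  = √[1 + 144 + 289]
  = √434
  ≈ 20.83

20.83


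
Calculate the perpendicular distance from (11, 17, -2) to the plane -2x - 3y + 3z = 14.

distance = |a·x₀ + b·y₀ + c·z₀ - d| / √(a² + b² + c²)
  = |(-2)·11 + (-3)·17 + 3·(-2) - 14| / √((-2)² + (-3)² + 3²)
  = |-22 - 51 - 6 - 14| / √(4 + 9 + 9)
  = |-93| / √22
  = 93 / 4.69
  ≈ 19.83

19.83


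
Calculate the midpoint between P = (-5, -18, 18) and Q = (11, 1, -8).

M = ((x₁+x₂)/2, (y₁+y₂)/2, (z₁+z₂)/2)
  = ((-5 + 11)/2, (-18 + 1)/2, (18 - 8)/2)
  = (6/2, -17/2, 10/2)
  = (3, -8.5, 5)

(3, -8.5, 5)


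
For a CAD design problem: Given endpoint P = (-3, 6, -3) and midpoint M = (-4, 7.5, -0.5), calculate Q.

Q = 2M - P
  = (2·(-4) - (-3), 2·7.5 - 6, 2·(-0.5) - (-3))
  = (-8 + 3, 15 - 6, -1 + 3)
  = (-5, 9, 2)

(-5, 9, 2)


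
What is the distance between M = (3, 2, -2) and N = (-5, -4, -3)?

d = √[(x₂-x₁)² + (y₂-y₁)² + (z₂-z₁)²]
  = √[(-8)² + (-6)² + (-1)²]
  = √[64 + 36 + 1]
  = √101
  ≈ 10.05

10.05


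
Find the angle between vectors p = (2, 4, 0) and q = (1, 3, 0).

p·q = 2·1 + 4·3 + 0·0 = 2 + 12 + 0 = 14
|p| = √(2² + 4² + 0²) = √20 ≈ 4.472
|q| = √(1² + 3² + 0²) = √10 ≈ 3.162
cos θ = (p·q)/(|p||q|) = 14/(4.472·3.162) ≈ 0.9899
θ = arccos(0.9899) ≈ 8.13°

8.13°


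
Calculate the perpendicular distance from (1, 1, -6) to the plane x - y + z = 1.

distance = |a·x₀ + b·y₀ + c·z₀ - d| / √(a² + b² + c²)
  = |1·1 + (-1)·1 + 1·(-6) - 1| / √(1² + (-1)² + 1²)
  = |1 - 1 - 6 - 1| / √(1 + 1 + 1)
  = |-7| / √3
  = 7 / 1.732
  ≈ 4.041

4.041


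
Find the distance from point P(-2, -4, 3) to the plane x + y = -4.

distance = |a·x₀ + b·y₀ + c·z₀ - d| / √(a² + b² + c²)
  = |1·(-2) + 1·(-4) + 0·3 - (-4)| / √(1² + 1² + 0²)
  = |-2 - 4 + 0 + 4| / √(1 + 1 + 0)
  = |-2| / √2
  = 2 / 1.414
  ≈ 1.414

1.414


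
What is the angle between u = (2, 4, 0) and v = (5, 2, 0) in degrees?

u·v = 2·5 + 4·2 + 0·0 = 10 + 8 + 0 = 18
|u| = √(2² + 4² + 0²) = √20 ≈ 4.472
|v| = √(5² + 2² + 0²) = √29 ≈ 5.385
cos θ = (u·v)/(|u||v|) = 18/(4.472·5.385) ≈ 0.7474
θ = arccos(0.7474) ≈ 41.63°

41.63°


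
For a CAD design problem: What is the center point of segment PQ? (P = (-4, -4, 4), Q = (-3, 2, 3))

M = ((x₁+x₂)/2, (y₁+y₂)/2, (z₁+z₂)/2)
  = ((-4 - 3)/2, (-4 + 2)/2, (4 + 3)/2)
  = (-7/2, -2/2, 7/2)
  = (-3.5, -1, 3.5)

(-3.5, -1, 3.5)


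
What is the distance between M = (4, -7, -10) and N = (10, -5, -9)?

d = √[(x₂-x₁)² + (y₂-y₁)² + (z₂-z₁)²]
  = √[6² + 2² + 1²]
  = √[36 + 4 + 1]
  = √41
  ≈ 6.403

6.403


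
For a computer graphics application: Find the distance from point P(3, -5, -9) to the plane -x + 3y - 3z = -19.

distance = |a·x₀ + b·y₀ + c·z₀ - d| / √(a² + b² + c²)
  = |(-1)·3 + 3·(-5) + (-3)·(-9) - (-19)| / √((-1)² + 3² + (-3)²)
  = |-3 - 15 + 27 + 19| / √(1 + 9 + 9)
  = |28| / √19
  = 28 / 4.359
  ≈ 6.424

6.424


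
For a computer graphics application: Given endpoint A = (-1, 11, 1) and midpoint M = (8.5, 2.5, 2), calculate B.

B = 2M - A
  = (2·8.5 - (-1), 2·2.5 - 11, 2·2 - 1)
  = (17 + 1, 5 - 11, 4 - 1)
  = (18, -6, 3)

(18, -6, 3)


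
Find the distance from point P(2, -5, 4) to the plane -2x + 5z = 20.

distance = |a·x₀ + b·y₀ + c·z₀ - d| / √(a² + b² + c²)
  = |(-2)·2 + 0·(-5) + 5·4 - 20| / √((-2)² + 0² + 5²)
  = |-4 + 0 + 20 - 20| / √(4 + 0 + 25)
  = |-4| / √29
  = 4 / 5.385
  ≈ 0.7428

0.7428


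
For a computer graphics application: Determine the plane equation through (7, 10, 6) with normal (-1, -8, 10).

The plane through P with normal n = (a, b, c) satisfies n·(r - P) = 0,
i.e. ax + by + cz = a·x₀ + b·y₀ + c·z₀.
d = (-1)·7 + (-8)·10 + 10·6
  = -7 - 80 + 60
  = -27
Equation: -x - 8y + 10z = -27

-x - 8y + 10z = -27


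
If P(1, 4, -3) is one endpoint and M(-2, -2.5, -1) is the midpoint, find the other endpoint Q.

Q = 2M - P
  = (2·(-2) - 1, 2·(-2.5) - 4, 2·(-1) - (-3))
  = (-4 - 1, -5 - 4, -2 + 3)
  = (-5, -9, 1)

(-5, -9, 1)


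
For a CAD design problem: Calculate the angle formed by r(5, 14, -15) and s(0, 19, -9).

r·s = 5·0 + 14·19 + (-15)·(-9) = 0 + 266 + 135 = 401
|r| = √(5² + 14² + (-15)²) = √446 ≈ 21.12
|s| = √(0² + 19² + (-9)²) = √442 ≈ 21.02
cos θ = (r·s)/(|r||s|) = 401/(21.12·21.02) ≈ 0.9032
θ = arccos(0.9032) ≈ 25.42°

25.42°


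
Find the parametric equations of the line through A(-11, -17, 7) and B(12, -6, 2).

Direction vector d = B - A = (12 + 11, -6 + 17, 2 - 7) = (23, 11, -5)
Parametric form r = A + t·d:
x = -11 + 23t, y = -17 + 11t, z = 7 - 5t

x = -11 + 23t, y = -17 + 11t, z = 7 - 5t


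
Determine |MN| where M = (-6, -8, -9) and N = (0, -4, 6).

d = √[(x₂-x₁)² + (y₂-y₁)² + (z₂-z₁)²]
  = √[6² + 4² + 15²]
  = √[36 + 16 + 225]
  = √277
  ≈ 16.64

16.64


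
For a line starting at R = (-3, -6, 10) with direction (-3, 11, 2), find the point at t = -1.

P(t) = R + t·d
  = (-3 + (-3)·(-1), -6 + 11·(-1), 10 + 2·(-1))
  = (-3 + 3, -6 - 11, 10 - 2)
  = (0, -17, 8)

(0, -17, 8)


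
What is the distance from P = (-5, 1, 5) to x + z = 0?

distance = |a·x₀ + b·y₀ + c·z₀ - d| / √(a² + b² + c²)
  = |1·(-5) + 0·1 + 1·5 - 0| / √(1² + 0² + 1²)
  = |-5 + 0 + 5 + 0| / √(1 + 0 + 1)
  = |0| / √2
  = 0 / 1.414
  ≈ 0

0


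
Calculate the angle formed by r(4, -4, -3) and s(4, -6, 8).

r·s = 4·4 + (-4)·(-6) + (-3)·8 = 16 + 24 - 24 = 16
|r| = √(4² + (-4)² + (-3)²) = √41 ≈ 6.403
|s| = √(4² + (-6)² + 8²) = √116 ≈ 10.77
cos θ = (r·s)/(|r||s|) = 16/(6.403·10.77) ≈ 0.232
θ = arccos(0.232) ≈ 76.58°

76.58°


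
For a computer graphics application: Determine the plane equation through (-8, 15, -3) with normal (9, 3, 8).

The plane through P with normal n = (a, b, c) satisfies n·(r - P) = 0,
i.e. ax + by + cz = a·x₀ + b·y₀ + c·z₀.
d = 9·(-8) + 3·15 + 8·(-3)
  = -72 + 45 - 24
  = -51
Equation: 9x + 3y + 8z = -51

9x + 3y + 8z = -51


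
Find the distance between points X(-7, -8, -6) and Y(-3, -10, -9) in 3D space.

d = √[(x₂-x₁)² + (y₂-y₁)² + (z₂-z₁)²]
  = √[4² + (-2)² + (-3)²]
  = √[16 + 4 + 9]
  = √29
  ≈ 5.385

5.385


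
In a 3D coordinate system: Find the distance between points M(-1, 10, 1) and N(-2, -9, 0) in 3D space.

d = √[(x₂-x₁)² + (y₂-y₁)² + (z₂-z₁)²]
  = √[(-1)² + (-19)² + (-1)²]
  = √[1 + 361 + 1]
  = √363
  ≈ 19.05

19.05


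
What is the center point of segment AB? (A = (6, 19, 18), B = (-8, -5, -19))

M = ((x₁+x₂)/2, (y₁+y₂)/2, (z₁+z₂)/2)
  = ((6 - 8)/2, (19 - 5)/2, (18 - 19)/2)
  = (-2/2, 14/2, -1/2)
  = (-1, 7, -0.5)

(-1, 7, -0.5)


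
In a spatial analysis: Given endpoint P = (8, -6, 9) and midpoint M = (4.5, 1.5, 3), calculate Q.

Q = 2M - P
  = (2·4.5 - 8, 2·1.5 - (-6), 2·3 - 9)
  = (9 - 8, 3 + 6, 6 - 9)
  = (1, 9, -3)

(1, 9, -3)


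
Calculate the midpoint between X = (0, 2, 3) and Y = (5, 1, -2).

M = ((x₁+x₂)/2, (y₁+y₂)/2, (z₁+z₂)/2)
  = ((0 + 5)/2, (2 + 1)/2, (3 - 2)/2)
  = (5/2, 3/2, 1/2)
  = (2.5, 1.5, 0.5)

(2.5, 1.5, 0.5)


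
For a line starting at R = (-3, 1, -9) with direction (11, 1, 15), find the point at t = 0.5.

P(t) = R + t·d
  = (-3 + 11·0.5, 1 + 1·0.5, -9 + 15·0.5)
  = (-3 + 5.5, 1 + 0.5, -9 + 7.5)
  = (2.5, 1.5, -1.5)

(2.5, 1.5, -1.5)


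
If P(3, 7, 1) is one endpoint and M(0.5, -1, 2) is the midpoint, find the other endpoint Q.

Q = 2M - P
  = (2·0.5 - 3, 2·(-1) - 7, 2·2 - 1)
  = (1 - 3, -2 - 7, 4 - 1)
  = (-2, -9, 3)

(-2, -9, 3)


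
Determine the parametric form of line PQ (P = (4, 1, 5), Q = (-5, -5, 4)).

Direction vector d = Q - P = (-5 - 4, -5 - 1, 4 - 5) = (-9, -6, -1)
Parametric form r = P + t·d:
x = 4 - 9t, y = 1 - 6t, z = 5 - t

x = 4 - 9t, y = 1 - 6t, z = 5 - t


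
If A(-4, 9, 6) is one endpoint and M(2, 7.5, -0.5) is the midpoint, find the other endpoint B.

B = 2M - A
  = (2·2 - (-4), 2·7.5 - 9, 2·(-0.5) - 6)
  = (4 + 4, 15 - 9, -1 - 6)
  = (8, 6, -7)

(8, 6, -7)


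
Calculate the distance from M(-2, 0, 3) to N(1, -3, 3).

d = √[(x₂-x₁)² + (y₂-y₁)² + (z₂-z₁)²]
  = √[3² + (-3)² + 0²]
  = √[9 + 9 + 0]
  = √18
  ≈ 4.243

4.243


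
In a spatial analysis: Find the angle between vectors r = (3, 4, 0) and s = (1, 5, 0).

r·s = 3·1 + 4·5 + 0·0 = 3 + 20 + 0 = 23
|r| = √(3² + 4² + 0²) = √25 ≈ 5
|s| = √(1² + 5² + 0²) = √26 ≈ 5.099
cos θ = (r·s)/(|r||s|) = 23/(5·5.099) ≈ 0.9021
θ = arccos(0.9021) ≈ 25.56°

25.56°


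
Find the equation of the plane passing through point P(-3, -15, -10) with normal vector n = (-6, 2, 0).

The plane through P with normal n = (a, b, c) satisfies n·(r - P) = 0,
i.e. ax + by + cz = a·x₀ + b·y₀ + c·z₀.
d = (-6)·(-3) + 2·(-15) + 0·(-10)
  = 18 - 30 + 0
  = -12
Equation: -6x + 2y = -12

-6x + 2y = -12


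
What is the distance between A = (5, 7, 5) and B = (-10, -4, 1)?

d = √[(x₂-x₁)² + (y₂-y₁)² + (z₂-z₁)²]
  = √[(-15)² + (-11)² + (-4)²]
  = √[225 + 121 + 16]
  = √362
  ≈ 19.03

19.03


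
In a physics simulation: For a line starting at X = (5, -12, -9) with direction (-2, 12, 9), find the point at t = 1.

P(t) = X + t·d
  = (5 + (-2)·1, -12 + 12·1, -9 + 9·1)
  = (5 - 2, -12 + 12, -9 + 9)
  = (3, 0, 0)

(3, 0, 0)


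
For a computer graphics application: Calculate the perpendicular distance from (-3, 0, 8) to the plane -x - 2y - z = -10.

distance = |a·x₀ + b·y₀ + c·z₀ - d| / √(a² + b² + c²)
  = |(-1)·(-3) + (-2)·0 + (-1)·8 - (-10)| / √((-1)² + (-2)² + (-1)²)
  = |3 + 0 - 8 + 10| / √(1 + 4 + 1)
  = |5| / √6
  = 5 / 2.449
  ≈ 2.041

2.041


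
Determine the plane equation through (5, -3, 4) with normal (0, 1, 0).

The plane through P with normal n = (a, b, c) satisfies n·(r - P) = 0,
i.e. ax + by + cz = a·x₀ + b·y₀ + c·z₀.
d = 0·5 + 1·(-3) + 0·4
  = 0 - 3 + 0
  = -3
Equation: y = -3

y = -3


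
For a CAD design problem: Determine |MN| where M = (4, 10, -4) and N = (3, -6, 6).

d = √[(x₂-x₁)² + (y₂-y₁)² + (z₂-z₁)²]
  = √[(-1)² + (-16)² + 10²]
  = √[1 + 256 + 100]
  = √357
  ≈ 18.89

18.89


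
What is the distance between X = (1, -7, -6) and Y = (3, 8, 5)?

d = √[(x₂-x₁)² + (y₂-y₁)² + (z₂-z₁)²]
  = √[2² + 15² + 11²]
  = √[4 + 225 + 121]
  = √350
  ≈ 18.71

18.71


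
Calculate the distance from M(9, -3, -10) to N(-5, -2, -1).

d = √[(x₂-x₁)² + (y₂-y₁)² + (z₂-z₁)²]
  = √[(-14)² + 1² + 9²]
  = √[196 + 1 + 81]
  = √278
  ≈ 16.67

16.67


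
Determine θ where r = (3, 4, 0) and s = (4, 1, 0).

r·s = 3·4 + 4·1 + 0·0 = 12 + 4 + 0 = 16
|r| = √(3² + 4² + 0²) = √25 ≈ 5
|s| = √(4² + 1² + 0²) = √17 ≈ 4.123
cos θ = (r·s)/(|r||s|) = 16/(5·4.123) ≈ 0.7761
θ = arccos(0.7761) ≈ 39.09°

39.09°


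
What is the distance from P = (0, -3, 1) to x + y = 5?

distance = |a·x₀ + b·y₀ + c·z₀ - d| / √(a² + b² + c²)
  = |1·0 + 1·(-3) + 0·1 - 5| / √(1² + 1² + 0²)
  = |0 - 3 + 0 - 5| / √(1 + 1 + 0)
  = |-8| / √2
  = 8 / 1.414
  ≈ 5.657

5.657


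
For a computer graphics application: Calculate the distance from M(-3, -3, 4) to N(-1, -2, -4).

d = √[(x₂-x₁)² + (y₂-y₁)² + (z₂-z₁)²]
  = √[2² + 1² + (-8)²]
  = √[4 + 1 + 64]
  = √69
  ≈ 8.307

8.307


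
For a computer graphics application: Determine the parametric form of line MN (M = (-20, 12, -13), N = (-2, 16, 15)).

Direction vector d = N - M = (-2 + 20, 16 - 12, 15 + 13) = (18, 4, 28)
Parametric form r = M + t·d:
x = -20 + 18t, y = 12 + 4t, z = -13 + 28t

x = -20 + 18t, y = 12 + 4t, z = -13 + 28t


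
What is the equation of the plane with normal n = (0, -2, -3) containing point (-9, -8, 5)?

The plane through P with normal n = (a, b, c) satisfies n·(r - P) = 0,
i.e. ax + by + cz = a·x₀ + b·y₀ + c·z₀.
d = 0·(-9) + (-2)·(-8) + (-3)·5
  = 0 + 16 - 15
  = 1
Equation: -2y - 3z = 1

-2y - 3z = 1


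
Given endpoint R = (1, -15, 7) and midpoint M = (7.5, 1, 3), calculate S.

S = 2M - R
  = (2·7.5 - 1, 2·1 - (-15), 2·3 - 7)
  = (15 - 1, 2 + 15, 6 - 7)
  = (14, 17, -1)

(14, 17, -1)


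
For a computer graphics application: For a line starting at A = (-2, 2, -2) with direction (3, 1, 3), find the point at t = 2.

P(t) = A + t·d
  = (-2 + 3·2, 2 + 1·2, -2 + 3·2)
  = (-2 + 6, 2 + 2, -2 + 6)
  = (4, 4, 4)

(4, 4, 4)


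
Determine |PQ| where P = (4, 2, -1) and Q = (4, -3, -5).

d = √[(x₂-x₁)² + (y₂-y₁)² + (z₂-z₁)²]
  = √[0² + (-5)² + (-4)²]
  = √[0 + 25 + 16]
  = √41
  ≈ 6.403

6.403


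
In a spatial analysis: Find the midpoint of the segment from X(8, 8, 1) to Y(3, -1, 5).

M = ((x₁+x₂)/2, (y₁+y₂)/2, (z₁+z₂)/2)
  = ((8 + 3)/2, (8 - 1)/2, (1 + 5)/2)
  = (11/2, 7/2, 6/2)
  = (5.5, 3.5, 3)

(5.5, 3.5, 3)


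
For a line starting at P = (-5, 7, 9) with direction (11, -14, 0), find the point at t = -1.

P(t) = P + t·d
  = (-5 + 11·(-1), 7 + (-14)·(-1), 9 + 0·(-1))
  = (-5 - 11, 7 + 14, 9 + 0)
  = (-16, 21, 9)

(-16, 21, 9)


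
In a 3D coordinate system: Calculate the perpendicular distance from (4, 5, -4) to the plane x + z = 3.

distance = |a·x₀ + b·y₀ + c·z₀ - d| / √(a² + b² + c²)
  = |1·4 + 0·5 + 1·(-4) - 3| / √(1² + 0² + 1²)
  = |4 + 0 - 4 - 3| / √(1 + 0 + 1)
  = |-3| / √2
  = 3 / 1.414
  ≈ 2.121

2.121


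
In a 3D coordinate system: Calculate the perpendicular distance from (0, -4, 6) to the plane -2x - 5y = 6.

distance = |a·x₀ + b·y₀ + c·z₀ - d| / √(a² + b² + c²)
  = |(-2)·0 + (-5)·(-4) + 0·6 - 6| / √((-2)² + (-5)² + 0²)
  = |0 + 20 + 0 - 6| / √(4 + 25 + 0)
  = |14| / √29
  = 14 / 5.385
  ≈ 2.6

2.6


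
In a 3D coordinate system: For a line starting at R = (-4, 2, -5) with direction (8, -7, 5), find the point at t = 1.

P(t) = R + t·d
  = (-4 + 8·1, 2 + (-7)·1, -5 + 5·1)
  = (-4 + 8, 2 - 7, -5 + 5)
  = (4, -5, 0)

(4, -5, 0)


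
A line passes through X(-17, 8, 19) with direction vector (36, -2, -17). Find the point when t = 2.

P(t) = X + t·d
  = (-17 + 36·2, 8 + (-2)·2, 19 + (-17)·2)
  = (-17 + 72, 8 - 4, 19 - 34)
  = (55, 4, -15)

(55, 4, -15)


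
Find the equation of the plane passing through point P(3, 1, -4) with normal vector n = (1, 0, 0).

The plane through P with normal n = (a, b, c) satisfies n·(r - P) = 0,
i.e. ax + by + cz = a·x₀ + b·y₀ + c·z₀.
d = 1·3 + 0·1 + 0·(-4)
  = 3 + 0 + 0
  = 3
Equation: x = 3

x = 3


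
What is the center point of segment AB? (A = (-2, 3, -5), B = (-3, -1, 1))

M = ((x₁+x₂)/2, (y₁+y₂)/2, (z₁+z₂)/2)
  = ((-2 - 3)/2, (3 - 1)/2, (-5 + 1)/2)
  = (-5/2, 2/2, -4/2)
  = (-2.5, 1, -2)

(-2.5, 1, -2)


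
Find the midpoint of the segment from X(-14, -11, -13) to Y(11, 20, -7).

M = ((x₁+x₂)/2, (y₁+y₂)/2, (z₁+z₂)/2)
  = ((-14 + 11)/2, (-11 + 20)/2, (-13 - 7)/2)
  = (-3/2, 9/2, -20/2)
  = (-1.5, 4.5, -10)

(-1.5, 4.5, -10)


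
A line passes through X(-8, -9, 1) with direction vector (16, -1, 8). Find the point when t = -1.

P(t) = X + t·d
  = (-8 + 16·(-1), -9 + (-1)·(-1), 1 + 8·(-1))
  = (-8 - 16, -9 + 1, 1 - 8)
  = (-24, -8, -7)

(-24, -8, -7)


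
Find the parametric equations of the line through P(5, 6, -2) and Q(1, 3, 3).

Direction vector d = Q - P = (1 - 5, 3 - 6, 3 + 2) = (-4, -3, 5)
Parametric form r = P + t·d:
x = 5 - 4t, y = 6 - 3t, z = -2 + 5t

x = 5 - 4t, y = 6 - 3t, z = -2 + 5t


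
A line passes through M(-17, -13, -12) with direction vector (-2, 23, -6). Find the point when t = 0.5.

P(t) = M + t·d
  = (-17 + (-2)·0.5, -13 + 23·0.5, -12 + (-6)·0.5)
  = (-17 - 1, -13 + 11.5, -12 - 3)
  = (-18, -1.5, -15)

(-18, -1.5, -15)


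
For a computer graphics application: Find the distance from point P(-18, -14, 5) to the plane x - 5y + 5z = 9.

distance = |a·x₀ + b·y₀ + c·z₀ - d| / √(a² + b² + c²)
  = |1·(-18) + (-5)·(-14) + 5·5 - 9| / √(1² + (-5)² + 5²)
  = |-18 + 70 + 25 - 9| / √(1 + 25 + 25)
  = |68| / √51
  = 68 / 7.141
  ≈ 9.522

9.522


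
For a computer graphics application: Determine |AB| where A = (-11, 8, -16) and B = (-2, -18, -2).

d = √[(x₂-x₁)² + (y₂-y₁)² + (z₂-z₁)²]
  = √[9² + (-26)² + 14²]
  = √[81 + 676 + 196]
  = √953
  ≈ 30.87

30.87


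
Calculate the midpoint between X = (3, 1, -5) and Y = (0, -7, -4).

M = ((x₁+x₂)/2, (y₁+y₂)/2, (z₁+z₂)/2)
  = ((3 + 0)/2, (1 - 7)/2, (-5 - 4)/2)
  = (3/2, -6/2, -9/2)
  = (1.5, -3, -4.5)

(1.5, -3, -4.5)


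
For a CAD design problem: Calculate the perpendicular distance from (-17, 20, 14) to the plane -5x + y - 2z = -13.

distance = |a·x₀ + b·y₀ + c·z₀ - d| / √(a² + b² + c²)
  = |(-5)·(-17) + 1·20 + (-2)·14 - (-13)| / √((-5)² + 1² + (-2)²)
  = |85 + 20 - 28 + 13| / √(25 + 1 + 4)
  = |90| / √30
  = 90 / 5.477
  ≈ 16.43

16.43


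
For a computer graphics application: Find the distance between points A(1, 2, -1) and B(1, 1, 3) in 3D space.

d = √[(x₂-x₁)² + (y₂-y₁)² + (z₂-z₁)²]
  = √[0² + (-1)² + 4²]
  = √[0 + 1 + 16]
  = √17
  ≈ 4.123

4.123


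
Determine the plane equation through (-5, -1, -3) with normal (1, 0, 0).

The plane through P with normal n = (a, b, c) satisfies n·(r - P) = 0,
i.e. ax + by + cz = a·x₀ + b·y₀ + c·z₀.
d = 1·(-5) + 0·(-1) + 0·(-3)
  = -5 + 0 + 0
  = -5
Equation: x = -5

x = -5


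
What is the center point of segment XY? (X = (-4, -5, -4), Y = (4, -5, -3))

M = ((x₁+x₂)/2, (y₁+y₂)/2, (z₁+z₂)/2)
  = ((-4 + 4)/2, (-5 - 5)/2, (-4 - 3)/2)
  = (0/2, -10/2, -7/2)
  = (0, -5, -3.5)

(0, -5, -3.5)


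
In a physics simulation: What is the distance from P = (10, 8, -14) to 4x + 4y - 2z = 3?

distance = |a·x₀ + b·y₀ + c·z₀ - d| / √(a² + b² + c²)
  = |4·10 + 4·8 + (-2)·(-14) - 3| / √(4² + 4² + (-2)²)
  = |40 + 32 + 28 - 3| / √(16 + 16 + 4)
  = |97| / √36
  = 97 / 6
  ≈ 16.17

16.17


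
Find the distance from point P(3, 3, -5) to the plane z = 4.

distance = |a·x₀ + b·y₀ + c·z₀ - d| / √(a² + b² + c²)
  = |0·3 + 0·3 + 1·(-5) - 4| / √(0² + 0² + 1²)
  = |0 + 0 - 5 - 4| / √(0 + 0 + 1)
  = |-9| / √1
  = 9 / 1
  ≈ 9

9


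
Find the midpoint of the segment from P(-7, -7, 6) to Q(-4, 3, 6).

M = ((x₁+x₂)/2, (y₁+y₂)/2, (z₁+z₂)/2)
  = ((-7 - 4)/2, (-7 + 3)/2, (6 + 6)/2)
  = (-11/2, -4/2, 12/2)
  = (-5.5, -2, 6)

(-5.5, -2, 6)


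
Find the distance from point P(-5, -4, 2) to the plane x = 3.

distance = |a·x₀ + b·y₀ + c·z₀ - d| / √(a² + b² + c²)
  = |1·(-5) + 0·(-4) + 0·2 - 3| / √(1² + 0² + 0²)
  = |-5 + 0 + 0 - 3| / √(1 + 0 + 0)
  = |-8| / √1
  = 8 / 1
  ≈ 8

8


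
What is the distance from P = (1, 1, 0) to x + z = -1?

distance = |a·x₀ + b·y₀ + c·z₀ - d| / √(a² + b² + c²)
  = |1·1 + 0·1 + 1·0 - (-1)| / √(1² + 0² + 1²)
  = |1 + 0 + 0 + 1| / √(1 + 0 + 1)
  = |2| / √2
  = 2 / 1.414
  ≈ 1.414

1.414


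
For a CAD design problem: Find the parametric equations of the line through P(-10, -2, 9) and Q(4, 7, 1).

Direction vector d = Q - P = (4 + 10, 7 + 2, 1 - 9) = (14, 9, -8)
Parametric form r = P + t·d:
x = -10 + 14t, y = -2 + 9t, z = 9 - 8t

x = -10 + 14t, y = -2 + 9t, z = 9 - 8t


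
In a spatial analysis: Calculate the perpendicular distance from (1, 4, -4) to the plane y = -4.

distance = |a·x₀ + b·y₀ + c·z₀ - d| / √(a² + b² + c²)
  = |0·1 + 1·4 + 0·(-4) - (-4)| / √(0² + 1² + 0²)
  = |0 + 4 + 0 + 4| / √(0 + 1 + 0)
  = |8| / √1
  = 8 / 1
  ≈ 8

8


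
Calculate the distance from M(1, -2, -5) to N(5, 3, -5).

d = √[(x₂-x₁)² + (y₂-y₁)² + (z₂-z₁)²]
  = √[4² + 5² + 0²]
  = √[16 + 25 + 0]
  = √41
  ≈ 6.403

6.403


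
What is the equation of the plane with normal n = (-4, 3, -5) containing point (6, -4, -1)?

The plane through P with normal n = (a, b, c) satisfies n·(r - P) = 0,
i.e. ax + by + cz = a·x₀ + b·y₀ + c·z₀.
d = (-4)·6 + 3·(-4) + (-5)·(-1)
  = -24 - 12 + 5
  = -31
Equation: -4x + 3y - 5z = -31

-4x + 3y - 5z = -31


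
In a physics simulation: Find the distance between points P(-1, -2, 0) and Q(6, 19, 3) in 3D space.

d = √[(x₂-x₁)² + (y₂-y₁)² + (z₂-z₁)²]
  = √[7² + 21² + 3²]
  = √[49 + 441 + 9]
  = √499
  ≈ 22.34

22.34


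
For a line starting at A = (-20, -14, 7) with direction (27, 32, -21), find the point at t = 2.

P(t) = A + t·d
  = (-20 + 27·2, -14 + 32·2, 7 + (-21)·2)
  = (-20 + 54, -14 + 64, 7 - 42)
  = (34, 50, -35)

(34, 50, -35)


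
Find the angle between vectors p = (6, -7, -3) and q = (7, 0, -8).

p·q = 6·7 + (-7)·0 + (-3)·(-8) = 42 + 0 + 24 = 66
|p| = √(6² + (-7)² + (-3)²) = √94 ≈ 9.695
|q| = √(7² + 0² + (-8)²) = √113 ≈ 10.63
cos θ = (p·q)/(|p||q|) = 66/(9.695·10.63) ≈ 0.6404
θ = arccos(0.6404) ≈ 50.18°

50.18°


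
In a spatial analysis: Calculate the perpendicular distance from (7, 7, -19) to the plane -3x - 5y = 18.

distance = |a·x₀ + b·y₀ + c·z₀ - d| / √(a² + b² + c²)
  = |(-3)·7 + (-5)·7 + 0·(-19) - 18| / √((-3)² + (-5)² + 0²)
  = |-21 - 35 + 0 - 18| / √(9 + 25 + 0)
  = |-74| / √34
  = 74 / 5.831
  ≈ 12.69

12.69


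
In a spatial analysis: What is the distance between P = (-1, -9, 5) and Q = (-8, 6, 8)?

d = √[(x₂-x₁)² + (y₂-y₁)² + (z₂-z₁)²]
  = √[(-7)² + 15² + 3²]
  = √[49 + 225 + 9]
  = √283
  ≈ 16.82

16.82


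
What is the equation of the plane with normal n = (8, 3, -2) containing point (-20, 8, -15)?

The plane through P with normal n = (a, b, c) satisfies n·(r - P) = 0,
i.e. ax + by + cz = a·x₀ + b·y₀ + c·z₀.
d = 8·(-20) + 3·8 + (-2)·(-15)
  = -160 + 24 + 30
  = -106
Equation: 8x + 3y - 2z = -106

8x + 3y - 2z = -106


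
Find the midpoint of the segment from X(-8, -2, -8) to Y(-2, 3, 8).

M = ((x₁+x₂)/2, (y₁+y₂)/2, (z₁+z₂)/2)
  = ((-8 - 2)/2, (-2 + 3)/2, (-8 + 8)/2)
  = (-10/2, 1/2, 0/2)
  = (-5, 0.5, 0)

(-5, 0.5, 0)


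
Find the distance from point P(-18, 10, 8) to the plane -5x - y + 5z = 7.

distance = |a·x₀ + b·y₀ + c·z₀ - d| / √(a² + b² + c²)
  = |(-5)·(-18) + (-1)·10 + 5·8 - 7| / √((-5)² + (-1)² + 5²)
  = |90 - 10 + 40 - 7| / √(25 + 1 + 25)
  = |113| / √51
  = 113 / 7.141
  ≈ 15.82

15.82


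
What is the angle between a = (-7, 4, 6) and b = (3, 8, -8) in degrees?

a·b = (-7)·3 + 4·8 + 6·(-8) = -21 + 32 - 48 = -37
|a| = √((-7)² + 4² + 6²) = √101 ≈ 10.05
|b| = √(3² + 8² + (-8)²) = √137 ≈ 11.7
cos θ = (a·b)/(|a||b|) = -37/(10.05·11.7) ≈ -0.3145
θ = arccos(-0.3145) ≈ 108.3°

108.3°


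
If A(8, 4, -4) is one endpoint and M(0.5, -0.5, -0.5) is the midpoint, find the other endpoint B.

B = 2M - A
  = (2·0.5 - 8, 2·(-0.5) - 4, 2·(-0.5) - (-4))
  = (1 - 8, -1 - 4, -1 + 4)
  = (-7, -5, 3)

(-7, -5, 3)


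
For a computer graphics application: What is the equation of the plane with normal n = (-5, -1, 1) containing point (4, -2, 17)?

The plane through P with normal n = (a, b, c) satisfies n·(r - P) = 0,
i.e. ax + by + cz = a·x₀ + b·y₀ + c·z₀.
d = (-5)·4 + (-1)·(-2) + 1·17
  = -20 + 2 + 17
  = -1
Equation: -5x - y + z = -1

-5x - y + z = -1


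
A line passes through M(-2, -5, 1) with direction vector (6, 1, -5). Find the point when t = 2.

P(t) = M + t·d
  = (-2 + 6·2, -5 + 1·2, 1 + (-5)·2)
  = (-2 + 12, -5 + 2, 1 - 10)
  = (10, -3, -9)

(10, -3, -9)


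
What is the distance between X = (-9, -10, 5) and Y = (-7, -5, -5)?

d = √[(x₂-x₁)² + (y₂-y₁)² + (z₂-z₁)²]
  = √[2² + 5² + (-10)²]
  = √[4 + 25 + 100]
  = √129
  ≈ 11.36

11.36


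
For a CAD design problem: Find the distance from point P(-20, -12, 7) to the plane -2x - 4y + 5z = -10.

distance = |a·x₀ + b·y₀ + c·z₀ - d| / √(a² + b² + c²)
  = |(-2)·(-20) + (-4)·(-12) + 5·7 - (-10)| / √((-2)² + (-4)² + 5²)
  = |40 + 48 + 35 + 10| / √(4 + 16 + 25)
  = |133| / √45
  = 133 / 6.708
  ≈ 19.83

19.83


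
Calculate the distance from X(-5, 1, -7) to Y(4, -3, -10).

d = √[(x₂-x₁)² + (y₂-y₁)² + (z₂-z₁)²]
  = √[9² + (-4)² + (-3)²]
  = √[81 + 16 + 9]
  = √106
  ≈ 10.3

10.3


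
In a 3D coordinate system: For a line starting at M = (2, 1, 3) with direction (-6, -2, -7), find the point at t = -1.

P(t) = M + t·d
  = (2 + (-6)·(-1), 1 + (-2)·(-1), 3 + (-7)·(-1))
  = (2 + 6, 1 + 2, 3 + 7)
  = (8, 3, 10)

(8, 3, 10)


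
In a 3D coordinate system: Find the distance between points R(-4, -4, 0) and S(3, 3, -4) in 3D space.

d = √[(x₂-x₁)² + (y₂-y₁)² + (z₂-z₁)²]
  = √[7² + 7² + (-4)²]
  = √[49 + 49 + 16]
  = √114
  ≈ 10.68

10.68


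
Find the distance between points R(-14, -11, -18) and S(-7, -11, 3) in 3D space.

d = √[(x₂-x₁)² + (y₂-y₁)² + (z₂-z₁)²]
  = √[7² + 0² + 21²]
  = √[49 + 0 + 441]
  = √490
  ≈ 22.14

22.14


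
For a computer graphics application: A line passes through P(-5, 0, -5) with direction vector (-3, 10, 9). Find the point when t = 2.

P(t) = P + t·d
  = (-5 + (-3)·2, 0 + 10·2, -5 + 9·2)
  = (-5 - 6, 0 + 20, -5 + 18)
  = (-11, 20, 13)

(-11, 20, 13)


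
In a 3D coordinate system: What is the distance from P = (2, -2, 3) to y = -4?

distance = |a·x₀ + b·y₀ + c·z₀ - d| / √(a² + b² + c²)
  = |0·2 + 1·(-2) + 0·3 - (-4)| / √(0² + 1² + 0²)
  = |0 - 2 + 0 + 4| / √(0 + 1 + 0)
  = |2| / √1
  = 2 / 1
  ≈ 2

2


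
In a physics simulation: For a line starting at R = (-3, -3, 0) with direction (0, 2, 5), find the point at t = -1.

P(t) = R + t·d
  = (-3 + 0·(-1), -3 + 2·(-1), 0 + 5·(-1))
  = (-3 + 0, -3 - 2, 0 - 5)
  = (-3, -5, -5)

(-3, -5, -5)


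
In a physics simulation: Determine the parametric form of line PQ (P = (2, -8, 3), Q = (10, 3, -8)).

Direction vector d = Q - P = (10 - 2, 3 + 8, -8 - 3) = (8, 11, -11)
Parametric form r = P + t·d:
x = 2 + 8t, y = -8 + 11t, z = 3 - 11t

x = 2 + 8t, y = -8 + 11t, z = 3 - 11t


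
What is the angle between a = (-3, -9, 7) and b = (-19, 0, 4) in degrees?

a·b = (-3)·(-19) + (-9)·0 + 7·4 = 57 + 0 + 28 = 85
|a| = √((-3)² + (-9)² + 7²) = √139 ≈ 11.79
|b| = √((-19)² + 0² + 4²) = √377 ≈ 19.42
cos θ = (a·b)/(|a||b|) = 85/(11.79·19.42) ≈ 0.3713
θ = arccos(0.3713) ≈ 68.2°

68.2°


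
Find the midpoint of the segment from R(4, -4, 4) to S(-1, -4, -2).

M = ((x₁+x₂)/2, (y₁+y₂)/2, (z₁+z₂)/2)
  = ((4 - 1)/2, (-4 - 4)/2, (4 - 2)/2)
  = (3/2, -8/2, 2/2)
  = (1.5, -4, 1)

(1.5, -4, 1)


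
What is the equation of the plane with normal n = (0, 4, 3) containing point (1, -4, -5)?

The plane through P with normal n = (a, b, c) satisfies n·(r - P) = 0,
i.e. ax + by + cz = a·x₀ + b·y₀ + c·z₀.
d = 0·1 + 4·(-4) + 3·(-5)
  = 0 - 16 - 15
  = -31
Equation: 4y + 3z = -31

4y + 3z = -31


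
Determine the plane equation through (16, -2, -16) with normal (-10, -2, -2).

The plane through P with normal n = (a, b, c) satisfies n·(r - P) = 0,
i.e. ax + by + cz = a·x₀ + b·y₀ + c·z₀.
d = (-10)·16 + (-2)·(-2) + (-2)·(-16)
  = -160 + 4 + 32
  = -124
Equation: -10x - 2y - 2z = -124

-10x - 2y - 2z = -124


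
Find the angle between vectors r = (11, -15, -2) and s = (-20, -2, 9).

r·s = 11·(-20) + (-15)·(-2) + (-2)·9 = -220 + 30 - 18 = -208
|r| = √(11² + (-15)² + (-2)²) = √350 ≈ 18.71
|s| = √((-20)² + (-2)² + 9²) = √485 ≈ 22.02
cos θ = (r·s)/(|r||s|) = -208/(18.71·22.02) ≈ -0.5048
θ = arccos(-0.5048) ≈ 120.3°

120.3°


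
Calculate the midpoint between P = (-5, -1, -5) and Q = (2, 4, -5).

M = ((x₁+x₂)/2, (y₁+y₂)/2, (z₁+z₂)/2)
  = ((-5 + 2)/2, (-1 + 4)/2, (-5 - 5)/2)
  = (-3/2, 3/2, -10/2)
  = (-1.5, 1.5, -5)

(-1.5, 1.5, -5)


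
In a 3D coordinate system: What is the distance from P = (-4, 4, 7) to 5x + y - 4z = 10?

distance = |a·x₀ + b·y₀ + c·z₀ - d| / √(a² + b² + c²)
  = |5·(-4) + 1·4 + (-4)·7 - 10| / √(5² + 1² + (-4)²)
  = |-20 + 4 - 28 - 10| / √(25 + 1 + 16)
  = |-54| / √42
  = 54 / 6.481
  ≈ 8.332

8.332


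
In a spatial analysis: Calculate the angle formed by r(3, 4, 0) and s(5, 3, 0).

r·s = 3·5 + 4·3 + 0·0 = 15 + 12 + 0 = 27
|r| = √(3² + 4² + 0²) = √25 ≈ 5
|s| = √(5² + 3² + 0²) = √34 ≈ 5.831
cos θ = (r·s)/(|r||s|) = 27/(5·5.831) ≈ 0.9261
θ = arccos(0.9261) ≈ 22.17°

22.17°


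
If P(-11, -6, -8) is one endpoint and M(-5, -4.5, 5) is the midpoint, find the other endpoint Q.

Q = 2M - P
  = (2·(-5) - (-11), 2·(-4.5) - (-6), 2·5 - (-8))
  = (-10 + 11, -9 + 6, 10 + 8)
  = (1, -3, 18)

(1, -3, 18)


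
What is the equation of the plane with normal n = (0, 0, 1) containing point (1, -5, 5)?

The plane through P with normal n = (a, b, c) satisfies n·(r - P) = 0,
i.e. ax + by + cz = a·x₀ + b·y₀ + c·z₀.
d = 0·1 + 0·(-5) + 1·5
  = 0 + 0 + 5
  = 5
Equation: z = 5

z = 5


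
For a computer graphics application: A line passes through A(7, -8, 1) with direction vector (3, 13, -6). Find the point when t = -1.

P(t) = A + t·d
  = (7 + 3·(-1), -8 + 13·(-1), 1 + (-6)·(-1))
  = (7 - 3, -8 - 13, 1 + 6)
  = (4, -21, 7)

(4, -21, 7)


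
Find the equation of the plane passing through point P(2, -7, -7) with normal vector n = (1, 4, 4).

The plane through P with normal n = (a, b, c) satisfies n·(r - P) = 0,
i.e. ax + by + cz = a·x₀ + b·y₀ + c·z₀.
d = 1·2 + 4·(-7) + 4·(-7)
  = 2 - 28 - 28
  = -54
Equation: x + 4y + 4z = -54

x + 4y + 4z = -54


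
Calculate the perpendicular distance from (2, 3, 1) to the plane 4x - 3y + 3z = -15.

distance = |a·x₀ + b·y₀ + c·z₀ - d| / √(a² + b² + c²)
  = |4·2 + (-3)·3 + 3·1 - (-15)| / √(4² + (-3)² + 3²)
  = |8 - 9 + 3 + 15| / √(16 + 9 + 9)
  = |17| / √34
  = 17 / 5.831
  ≈ 2.915

2.915


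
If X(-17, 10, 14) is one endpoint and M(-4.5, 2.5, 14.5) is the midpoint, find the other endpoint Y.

Y = 2M - X
  = (2·(-4.5) - (-17), 2·2.5 - 10, 2·14.5 - 14)
  = (-9 + 17, 5 - 10, 29 - 14)
  = (8, -5, 15)

(8, -5, 15)


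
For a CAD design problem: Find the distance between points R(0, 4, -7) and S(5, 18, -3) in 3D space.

d = √[(x₂-x₁)² + (y₂-y₁)² + (z₂-z₁)²]
  = √[5² + 14² + 4²]
  = √[25 + 196 + 16]
  = √237
  ≈ 15.39

15.39


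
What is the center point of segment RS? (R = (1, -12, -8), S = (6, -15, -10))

M = ((x₁+x₂)/2, (y₁+y₂)/2, (z₁+z₂)/2)
  = ((1 + 6)/2, (-12 - 15)/2, (-8 - 10)/2)
  = (7/2, -27/2, -18/2)
  = (3.5, -13.5, -9)

(3.5, -13.5, -9)


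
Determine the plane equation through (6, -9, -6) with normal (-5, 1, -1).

The plane through P with normal n = (a, b, c) satisfies n·(r - P) = 0,
i.e. ax + by + cz = a·x₀ + b·y₀ + c·z₀.
d = (-5)·6 + 1·(-9) + (-1)·(-6)
  = -30 - 9 + 6
  = -33
Equation: -5x + y - z = -33

-5x + y - z = -33


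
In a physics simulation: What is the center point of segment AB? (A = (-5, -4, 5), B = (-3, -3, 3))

M = ((x₁+x₂)/2, (y₁+y₂)/2, (z₁+z₂)/2)
  = ((-5 - 3)/2, (-4 - 3)/2, (5 + 3)/2)
  = (-8/2, -7/2, 8/2)
  = (-4, -3.5, 4)

(-4, -3.5, 4)


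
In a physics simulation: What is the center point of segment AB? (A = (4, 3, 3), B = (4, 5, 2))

M = ((x₁+x₂)/2, (y₁+y₂)/2, (z₁+z₂)/2)
  = ((4 + 4)/2, (3 + 5)/2, (3 + 2)/2)
  = (8/2, 8/2, 5/2)
  = (4, 4, 2.5)

(4, 4, 2.5)


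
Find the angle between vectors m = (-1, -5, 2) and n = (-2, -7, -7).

m·n = (-1)·(-2) + (-5)·(-7) + 2·(-7) = 2 + 35 - 14 = 23
|m| = √((-1)² + (-5)² + 2²) = √30 ≈ 5.477
|n| = √((-2)² + (-7)² + (-7)²) = √102 ≈ 10.1
cos θ = (m·n)/(|m||n|) = 23/(5.477·10.1) ≈ 0.4158
θ = arccos(0.4158) ≈ 65.43°

65.43°


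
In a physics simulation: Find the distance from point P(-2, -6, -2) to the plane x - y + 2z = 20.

distance = |a·x₀ + b·y₀ + c·z₀ - d| / √(a² + b² + c²)
  = |1·(-2) + (-1)·(-6) + 2·(-2) - 20| / √(1² + (-1)² + 2²)
  = |-2 + 6 - 4 - 20| / √(1 + 1 + 4)
  = |-20| / √6
  = 20 / 2.449
  ≈ 8.165

8.165


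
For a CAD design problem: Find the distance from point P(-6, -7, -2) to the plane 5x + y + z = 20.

distance = |a·x₀ + b·y₀ + c·z₀ - d| / √(a² + b² + c²)
  = |5·(-6) + 1·(-7) + 1·(-2) - 20| / √(5² + 1² + 1²)
  = |-30 - 7 - 2 - 20| / √(25 + 1 + 1)
  = |-59| / √27
  = 59 / 5.196
  ≈ 11.35

11.35


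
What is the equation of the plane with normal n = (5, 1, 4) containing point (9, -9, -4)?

The plane through P with normal n = (a, b, c) satisfies n·(r - P) = 0,
i.e. ax + by + cz = a·x₀ + b·y₀ + c·z₀.
d = 5·9 + 1·(-9) + 4·(-4)
  = 45 - 9 - 16
  = 20
Equation: 5x + y + 4z = 20

5x + y + 4z = 20


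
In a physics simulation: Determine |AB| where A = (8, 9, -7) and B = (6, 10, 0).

d = √[(x₂-x₁)² + (y₂-y₁)² + (z₂-z₁)²]
  = √[(-2)² + 1² + 7²]
  = √[4 + 1 + 49]
  = √54
  ≈ 7.348

7.348


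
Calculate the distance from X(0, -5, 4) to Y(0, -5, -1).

d = √[(x₂-x₁)² + (y₂-y₁)² + (z₂-z₁)²]
  = √[0² + 0² + (-5)²]
  = √[0 + 0 + 25]
  = √25
  ≈ 5

5


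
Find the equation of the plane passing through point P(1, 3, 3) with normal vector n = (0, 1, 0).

The plane through P with normal n = (a, b, c) satisfies n·(r - P) = 0,
i.e. ax + by + cz = a·x₀ + b·y₀ + c·z₀.
d = 0·1 + 1·3 + 0·3
  = 0 + 3 + 0
  = 3
Equation: y = 3

y = 3


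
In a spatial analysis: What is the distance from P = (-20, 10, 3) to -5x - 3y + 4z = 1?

distance = |a·x₀ + b·y₀ + c·z₀ - d| / √(a² + b² + c²)
  = |(-5)·(-20) + (-3)·10 + 4·3 - 1| / √((-5)² + (-3)² + 4²)
  = |100 - 30 + 12 - 1| / √(25 + 9 + 16)
  = |81| / √50
  = 81 / 7.071
  ≈ 11.46

11.46


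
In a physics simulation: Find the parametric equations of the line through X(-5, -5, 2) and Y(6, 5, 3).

Direction vector d = Y - X = (6 + 5, 5 + 5, 3 - 2) = (11, 10, 1)
Parametric form r = X + t·d:
x = -5 + 11t, y = -5 + 10t, z = 2 + t

x = -5 + 11t, y = -5 + 10t, z = 2 + t


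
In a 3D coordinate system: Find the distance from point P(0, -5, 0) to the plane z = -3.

distance = |a·x₀ + b·y₀ + c·z₀ - d| / √(a² + b² + c²)
  = |0·0 + 0·(-5) + 1·0 - (-3)| / √(0² + 0² + 1²)
  = |0 + 0 + 0 + 3| / √(0 + 0 + 1)
  = |3| / √1
  = 3 / 1
  ≈ 3

3


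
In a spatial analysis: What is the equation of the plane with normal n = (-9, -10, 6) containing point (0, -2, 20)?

The plane through P with normal n = (a, b, c) satisfies n·(r - P) = 0,
i.e. ax + by + cz = a·x₀ + b·y₀ + c·z₀.
d = (-9)·0 + (-10)·(-2) + 6·20
  = 0 + 20 + 120
  = 140
Equation: -9x - 10y + 6z = 140

-9x - 10y + 6z = 140


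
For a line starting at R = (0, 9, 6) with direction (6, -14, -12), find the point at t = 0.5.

P(t) = R + t·d
  = (0 + 6·0.5, 9 + (-14)·0.5, 6 + (-12)·0.5)
  = (0 + 3, 9 - 7, 6 - 6)
  = (3, 2, 0)

(3, 2, 0)


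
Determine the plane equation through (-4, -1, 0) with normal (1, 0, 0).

The plane through P with normal n = (a, b, c) satisfies n·(r - P) = 0,
i.e. ax + by + cz = a·x₀ + b·y₀ + c·z₀.
d = 1·(-4) + 0·(-1) + 0·0
  = -4 + 0 + 0
  = -4
Equation: x = -4

x = -4


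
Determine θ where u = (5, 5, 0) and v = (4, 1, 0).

u·v = 5·4 + 5·1 + 0·0 = 20 + 5 + 0 = 25
|u| = √(5² + 5² + 0²) = √50 ≈ 7.071
|v| = √(4² + 1² + 0²) = √17 ≈ 4.123
cos θ = (u·v)/(|u||v|) = 25/(7.071·4.123) ≈ 0.8575
θ = arccos(0.8575) ≈ 30.96°

30.96°


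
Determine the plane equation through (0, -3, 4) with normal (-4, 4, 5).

The plane through P with normal n = (a, b, c) satisfies n·(r - P) = 0,
i.e. ax + by + cz = a·x₀ + b·y₀ + c·z₀.
d = (-4)·0 + 4·(-3) + 5·4
  = 0 - 12 + 20
  = 8
Equation: -4x + 4y + 5z = 8

-4x + 4y + 5z = 8


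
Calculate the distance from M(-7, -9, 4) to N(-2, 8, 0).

d = √[(x₂-x₁)² + (y₂-y₁)² + (z₂-z₁)²]
  = √[5² + 17² + (-4)²]
  = √[25 + 289 + 16]
  = √330
  ≈ 18.17

18.17


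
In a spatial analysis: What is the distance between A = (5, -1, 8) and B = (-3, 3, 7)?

d = √[(x₂-x₁)² + (y₂-y₁)² + (z₂-z₁)²]
  = √[(-8)² + 4² + (-1)²]
  = √[64 + 16 + 1]
  = √81
  ≈ 9

9


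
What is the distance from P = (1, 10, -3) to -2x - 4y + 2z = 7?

distance = |a·x₀ + b·y₀ + c·z₀ - d| / √(a² + b² + c²)
  = |(-2)·1 + (-4)·10 + 2·(-3) - 7| / √((-2)² + (-4)² + 2²)
  = |-2 - 40 - 6 - 7| / √(4 + 16 + 4)
  = |-55| / √24
  = 55 / 4.899
  ≈ 11.23

11.23


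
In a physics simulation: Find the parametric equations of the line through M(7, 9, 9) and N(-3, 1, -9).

Direction vector d = N - M = (-3 - 7, 1 - 9, -9 - 9) = (-10, -8, -18)
Parametric form r = M + t·d:
x = 7 - 10t, y = 9 - 8t, z = 9 - 18t

x = 7 - 10t, y = 9 - 8t, z = 9 - 18t


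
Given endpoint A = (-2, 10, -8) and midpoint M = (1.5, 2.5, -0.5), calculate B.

B = 2M - A
  = (2·1.5 - (-2), 2·2.5 - 10, 2·(-0.5) - (-8))
  = (3 + 2, 5 - 10, -1 + 8)
  = (5, -5, 7)

(5, -5, 7)


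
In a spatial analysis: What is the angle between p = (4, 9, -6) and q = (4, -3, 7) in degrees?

p·q = 4·4 + 9·(-3) + (-6)·7 = 16 - 27 - 42 = -53
|p| = √(4² + 9² + (-6)²) = √133 ≈ 11.53
|q| = √(4² + (-3)² + 7²) = √74 ≈ 8.602
cos θ = (p·q)/(|p||q|) = -53/(11.53·8.602) ≈ -0.5342
θ = arccos(-0.5342) ≈ 122.3°

122.3°


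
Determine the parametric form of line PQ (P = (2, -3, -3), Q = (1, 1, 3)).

Direction vector d = Q - P = (1 - 2, 1 + 3, 3 + 3) = (-1, 4, 6)
Parametric form r = P + t·d:
x = 2 - t, y = -3 + 4t, z = -3 + 6t

x = 2 - t, y = -3 + 4t, z = -3 + 6t
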